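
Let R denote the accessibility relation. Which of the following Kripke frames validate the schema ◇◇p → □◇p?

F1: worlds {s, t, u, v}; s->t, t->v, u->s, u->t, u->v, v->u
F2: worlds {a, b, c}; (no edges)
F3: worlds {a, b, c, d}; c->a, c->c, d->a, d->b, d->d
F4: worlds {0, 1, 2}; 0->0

Frame correspondent (Sahlqvist): ∀x ∀y ∀z ((xR²y ∧ xRz) → ∃w (y = w ∧ zRw)) — i.e. a generalized confluence (Geach) condition.
F1: fails — uR²t, uRt but no w with t=w and tRw.
F2: ✓.
F3: fails — cR²a, cRa but no w with a=w and aRw.
F4: ✓.

F2, F4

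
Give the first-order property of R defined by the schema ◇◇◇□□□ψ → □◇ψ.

This is a Sahlqvist (Geach-type) schema ◇^3□^3ψ → □^1◇^1ψ.
Minimal-valuation argument: fix x; take any y with xR^3y and any z with xR^1z. Set V(ψ) to the set of worlds R-reachable from y in exactly 3 steps. Then □^3ψ holds at y, so the antecedent holds at x; validity forces ◇^1ψ at z, giving a w with zR^1w and yR^3w.
First-order correspondent: ∀x ∀y ∀z ((xR³y ∧ xRz) → ∃w (yR³w ∧ zRw)).

∀x ∀y ∀z ((xR³y ∧ xRz) → ∃w (yR³w ∧ zRw))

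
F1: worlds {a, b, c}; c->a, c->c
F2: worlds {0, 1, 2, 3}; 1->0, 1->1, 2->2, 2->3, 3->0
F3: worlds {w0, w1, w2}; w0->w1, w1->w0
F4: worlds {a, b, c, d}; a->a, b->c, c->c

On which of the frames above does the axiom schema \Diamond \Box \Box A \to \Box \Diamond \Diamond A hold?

F3, F4

Frame correspondent (Sahlqvist): \forall x \forall y \forall z ((xRy \wedge xRz) \to \exists w (y R^2 w \wedge z R^2 w)) — i.e. a generalized confluence (Geach) condition.
F1: fails — cRa, cRa but no w with aR²w and aR²w.
F2: fails — 1R0, 1R0 but no w with 0R²w and 0R²w.
F3: ✓.
F4: ✓.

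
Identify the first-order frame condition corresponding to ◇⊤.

◇⊤ holds at w iff w has a successor, so frame-validity of ◇⊤ is exactly seriality. Equivalently via □A → ◇A:
Suppose □A→◇A is valid. At any x set V(A)=W. Then □A at x, so ◇A at x, so x has a successor.
The converse is a direct semantic check.
So the correspondent is seriality.

seriality: ∀x ∃y Rxy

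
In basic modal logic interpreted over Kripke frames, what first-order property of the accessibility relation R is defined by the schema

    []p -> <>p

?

seriality: forall x exists y Rxy

Suppose □p→◇p is valid. At any x set V(p)=W. Then □p at x, so ◇p at x, so x has a successor.
The converse is a direct semantic check.
Frame condition: forall x exists y Rxy.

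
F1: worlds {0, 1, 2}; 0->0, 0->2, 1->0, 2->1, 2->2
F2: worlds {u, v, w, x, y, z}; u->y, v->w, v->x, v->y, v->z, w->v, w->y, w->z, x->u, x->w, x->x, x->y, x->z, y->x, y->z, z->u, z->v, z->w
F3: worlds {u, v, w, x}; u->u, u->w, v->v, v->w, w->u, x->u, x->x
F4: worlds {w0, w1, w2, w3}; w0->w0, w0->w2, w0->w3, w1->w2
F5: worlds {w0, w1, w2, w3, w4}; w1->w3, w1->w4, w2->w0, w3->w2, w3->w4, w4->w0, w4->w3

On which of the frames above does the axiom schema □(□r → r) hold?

none

The schema corresponds to shift-reflexivity: ∀x ∀y (Rxy → Ryy).
F1: fails — R21 but not R11.
F2: fails — Rxw but not Rww.
F3: fails — Ruw but not Rww.
F4: fails — Rw1w2 but not Rw2w2.
F5: fails — Rw3w2 but not Rw2w2.
Valid on no frame.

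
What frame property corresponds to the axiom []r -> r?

This schema is the T axiom.
Its frame correspondent is reflexivity — forall x Rxx.

reflexivity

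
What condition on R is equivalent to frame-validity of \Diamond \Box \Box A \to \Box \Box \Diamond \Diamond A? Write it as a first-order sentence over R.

This is a Sahlqvist (Geach-type) schema ◇^1□^2A → □^2◇^2A.
First-order correspondent: \forall x \forall y \forall z ((xRy \wedge x R^2 z) \to \exists w (y R^2 w \wedge z R^2 w)).

\forall x \forall y \forall z ((xRy \wedge x R^2 z) \to \exists w (y R^2 w \wedge z R^2 w))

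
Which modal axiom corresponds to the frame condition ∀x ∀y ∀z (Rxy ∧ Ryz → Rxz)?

The condition is transitivity. The 4 schema □ψ → □□ψ defines it.
Suppose □ψ→□□ψ is valid. Take Rxy, Ryz and set V(ψ)={w : Rxw}. Then □ψ at x, so □□ψ at x, so □ψ at y, so ψ at z, i.e. Rxz.

□ψ → □□ψ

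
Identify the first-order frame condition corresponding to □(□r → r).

Suppose □(□r→r) is valid. Take Rxy and set V(r)={w : Ryw}. Then at y, □r holds; since □(□r→r) at x, □r→r at y, so r at y, i.e. Ryy.

shift-reflexivity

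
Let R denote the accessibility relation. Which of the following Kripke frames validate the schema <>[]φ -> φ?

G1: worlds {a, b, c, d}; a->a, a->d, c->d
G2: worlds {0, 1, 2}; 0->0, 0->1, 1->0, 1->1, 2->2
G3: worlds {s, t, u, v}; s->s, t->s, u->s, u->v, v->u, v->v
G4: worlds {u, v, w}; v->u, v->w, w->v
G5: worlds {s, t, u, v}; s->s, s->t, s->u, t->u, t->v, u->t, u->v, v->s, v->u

Frame correspondent (Sahlqvist): forall x forall y (Rxy -> Ryx) — i.e. symmetry.
G1: fails — Rad but not Rda.
G2: condition met.
G3: fails — Rus but not Rsu.
G4: fails — Rvu but not Ruv.
G5: fails — Rtv but not Rvt.
Valid on: G2.

G2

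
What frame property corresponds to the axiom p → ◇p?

Replacing p by ¬p and contraposing gives the equivalent schema □p → p.
Suppose □p→p is valid. At any x set V(p)={w : Rxw}. Then □p holds at x, so p holds at x, i.e. Rxx.
Conversely, any frame satisfying ∀x Rxx validates the schema.
Frame condition: ∀x Rxx.

reflexivity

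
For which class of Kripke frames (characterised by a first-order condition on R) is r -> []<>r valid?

symmetry: forall x forall y (Rxy -> Ryx)

This is the B axiom.
It corresponds to symmetry: forall x forall y (Rxy -> Ryx).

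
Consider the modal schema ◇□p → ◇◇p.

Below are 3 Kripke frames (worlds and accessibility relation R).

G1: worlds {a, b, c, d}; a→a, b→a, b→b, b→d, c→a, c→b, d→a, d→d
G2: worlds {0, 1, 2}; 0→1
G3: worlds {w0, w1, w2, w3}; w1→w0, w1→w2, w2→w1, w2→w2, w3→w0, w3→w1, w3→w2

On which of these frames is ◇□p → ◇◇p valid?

Frame correspondent (Sahlqvist): ∀x ∀y (xRy → ∃w (yRw ∧ xR²w)) — i.e. a generalized confluence (Geach) condition.
G1: holds.
G2: fails — 0R1 but no w with 1Rw and 0R²w.
G3: fails — w1Rw0 but no w with w0Rw and w1R²w.

G1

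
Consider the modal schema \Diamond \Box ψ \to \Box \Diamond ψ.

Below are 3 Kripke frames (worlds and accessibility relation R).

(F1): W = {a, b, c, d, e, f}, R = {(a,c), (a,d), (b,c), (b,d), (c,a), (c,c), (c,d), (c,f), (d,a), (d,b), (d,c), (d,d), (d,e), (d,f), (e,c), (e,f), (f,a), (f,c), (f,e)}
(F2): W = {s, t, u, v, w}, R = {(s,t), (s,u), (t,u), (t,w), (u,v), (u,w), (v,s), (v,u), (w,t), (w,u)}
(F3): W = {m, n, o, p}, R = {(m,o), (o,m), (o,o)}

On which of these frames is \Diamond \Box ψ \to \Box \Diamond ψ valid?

(F1), (F3)

This is the axiom for convergence; its first-order frame correspondent is \forall x \forall y \forall z (Rxy \wedge Rxz \to \exists w (Ryw \wedge Rzw)).
(F1): holds.
(F2): fails — Rtw and Rtu but w and u have no common successor.
(F3): holds.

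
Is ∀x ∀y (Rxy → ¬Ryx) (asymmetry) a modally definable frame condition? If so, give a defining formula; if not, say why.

Not modally definable

Modal frame validity is preserved under surjective bounded morphisms.
The 5-cycle (worlds s,t,u,v,w with s→t→u→v→w→s) is asymmetric. Mapping every world to a single reflexive point • is a surjective bounded morphism, and the reflexive point is not asymmetric (R•• but asymmetry requires ¬R••).
So no modal formula (or set of formulas) defines exactly the asymmetric frames.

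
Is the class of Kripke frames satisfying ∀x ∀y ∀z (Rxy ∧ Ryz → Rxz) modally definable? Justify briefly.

This is a Sahlqvist condition; the 4 axiom □r → □□r defines it.
Suppose □r→□□r is valid. Take Rxy, Ryz and set V(r)={w : Rxw}. Then □r at x, so □□r at x, so □r at y, so r at z, i.e. Rxz.

Yes — defined by □r → □□r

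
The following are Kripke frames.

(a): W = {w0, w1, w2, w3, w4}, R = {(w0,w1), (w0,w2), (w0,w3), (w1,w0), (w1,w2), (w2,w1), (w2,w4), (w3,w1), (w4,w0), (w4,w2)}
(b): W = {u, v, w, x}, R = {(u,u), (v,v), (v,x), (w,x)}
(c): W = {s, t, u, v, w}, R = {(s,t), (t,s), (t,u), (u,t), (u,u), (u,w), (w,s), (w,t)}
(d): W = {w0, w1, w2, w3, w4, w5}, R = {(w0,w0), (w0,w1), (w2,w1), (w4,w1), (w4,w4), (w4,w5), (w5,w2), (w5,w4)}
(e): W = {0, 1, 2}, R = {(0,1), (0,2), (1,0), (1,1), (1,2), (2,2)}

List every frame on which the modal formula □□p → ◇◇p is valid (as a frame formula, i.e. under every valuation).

(a), (e)

Frame correspondent (Sahlqvist): ∀x ∃w (xR²w ∧ xR²w) — i.e. a generalized confluence (Geach) condition.
(a): satisfies the condition.
(b): fails — at w but no t with wR²t and wR²t.
(c): fails — at v but no w* with vR²w* and vR²w*.
(d): fails — at w1 but no w with w1R²w and w1R²w.
(e): satisfies the condition.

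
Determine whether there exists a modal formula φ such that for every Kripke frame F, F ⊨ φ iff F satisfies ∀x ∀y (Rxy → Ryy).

Yes: it is shift-reflexivity, defined by the T□ schema □(□p → p).

Definable; □(□p → p) defines it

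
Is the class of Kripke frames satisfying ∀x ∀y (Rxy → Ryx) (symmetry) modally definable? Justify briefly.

Definable; q → □◇q defines it

The condition is symmetry. A defining modal formula is q → □◇q.
Suppose q→□◇q is valid. Take Rxy and set V(q)={x}. Then q at x, so □◇q at x, so ◇q at y, so some z with Ryz has q; z=x, i.e. Ryx.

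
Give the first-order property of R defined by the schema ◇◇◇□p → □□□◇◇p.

This is a Sahlqvist (Geach-type) schema ◇^3□^1p → □^3◇^2p.
First-order correspondent: ∀x ∀y ∀z ((xR³y ∧ xR³z) → ∃w (yRw ∧ zR²w)).

∀x ∀y ∀z ((xR³y ∧ xR³z) → ∃w (yRw ∧ zR²w))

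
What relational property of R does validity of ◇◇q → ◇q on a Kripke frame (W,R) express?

Replacing q by ¬q and contraposing gives the equivalent schema □q → □□q.
Suppose □q→□□q is valid. Take Rxy, Ryz and set V(q)={w : Rxw}. Then □q at x, so □□q at x, so □q at y, so q at z, i.e. Rxz.
Conversely, any frame satisfying ∀x ∀y ∀z (Rxy ∧ Ryz → Rxz) validates the schema.
So the correspondent is transitivity.

transitivity: ∀x ∀y ∀z (Rxy ∧ Ryz → Rxz)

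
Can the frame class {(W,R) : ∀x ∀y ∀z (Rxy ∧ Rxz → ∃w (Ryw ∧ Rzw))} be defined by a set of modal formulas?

Yes — defined by ◇□q → □◇q

The condition is convergence. A defining modal formula is ◇□q → □◇q.
Suppose ◇□q→□◇q is valid. Take Rxy, Rxz and set V(q)={w : Ryw}. Then □q at y so ◇□q at x, so □◇q at x, so ◇q at z, giving w with Rzw and Ryw.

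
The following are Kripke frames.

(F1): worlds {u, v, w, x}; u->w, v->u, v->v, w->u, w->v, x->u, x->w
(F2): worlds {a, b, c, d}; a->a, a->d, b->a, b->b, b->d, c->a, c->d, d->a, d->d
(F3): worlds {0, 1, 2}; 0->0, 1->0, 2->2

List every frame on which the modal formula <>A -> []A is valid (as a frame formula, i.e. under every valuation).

(F3)

The schema corresponds to partial functionality: forall x forall y forall z (Rxy & Rxz -> y = z).
(F1): fails — v sees both u and v.
(F2): fails — a sees both a and d.
(F3): condition met.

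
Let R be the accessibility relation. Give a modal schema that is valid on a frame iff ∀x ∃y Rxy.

The condition is seriality. The D schema □s → ◇s defines it.
Suppose □s→◇s is valid. At any x set V(s)=W. Then □s at x, so ◇s at x, so x has a successor.

□s → ◇s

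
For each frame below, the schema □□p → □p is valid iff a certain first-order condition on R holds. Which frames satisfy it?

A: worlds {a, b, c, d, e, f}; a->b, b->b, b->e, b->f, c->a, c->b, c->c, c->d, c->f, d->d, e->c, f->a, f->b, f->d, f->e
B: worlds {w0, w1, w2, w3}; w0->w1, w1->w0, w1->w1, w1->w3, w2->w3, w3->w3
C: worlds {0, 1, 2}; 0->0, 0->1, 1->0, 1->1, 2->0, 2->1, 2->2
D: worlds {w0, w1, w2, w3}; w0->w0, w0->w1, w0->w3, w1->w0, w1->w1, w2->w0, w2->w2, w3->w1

The schema corresponds to density: ∀x ∀y (Rxy → ∃z (Rxz ∧ Rzy)).
A: fails — Rfa but no z with Rfz and Rza.
B: holds.
C: holds.
D: holds.

B, C, D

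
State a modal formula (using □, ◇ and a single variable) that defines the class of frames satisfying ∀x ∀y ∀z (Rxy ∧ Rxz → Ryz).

A defining formula is ◇r → □◇r (the 5 axiom).
Suppose ◇r→□◇r is valid. Take Rxy, Rxz and set V(r)={y}. Then ◇r at x, so □◇r at x, so ◇r at z, so some w with Rzw has r; w=y, i.e. Rzy. By symmetry of the argument, Ryz.

◇r → □◇r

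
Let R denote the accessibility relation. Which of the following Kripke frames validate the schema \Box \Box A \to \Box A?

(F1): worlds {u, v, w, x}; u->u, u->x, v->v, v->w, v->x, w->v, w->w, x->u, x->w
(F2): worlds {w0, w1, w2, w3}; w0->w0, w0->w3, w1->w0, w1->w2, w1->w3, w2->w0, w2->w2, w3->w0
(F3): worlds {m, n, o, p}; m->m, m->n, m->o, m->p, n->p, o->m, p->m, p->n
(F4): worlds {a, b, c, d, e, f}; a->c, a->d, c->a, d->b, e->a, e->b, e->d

This is the axiom for density; its first-order frame correspondent is \forall x \forall y (Rxy \to \exists z (Rxz \wedge Rzy)).
(F1): condition met.
(F2): condition met.
(F3): fails — Rnp but no z with Rnz and Rzp.
(F4): fails — Rea but no z with Rez and Rza.

(F1), (F2)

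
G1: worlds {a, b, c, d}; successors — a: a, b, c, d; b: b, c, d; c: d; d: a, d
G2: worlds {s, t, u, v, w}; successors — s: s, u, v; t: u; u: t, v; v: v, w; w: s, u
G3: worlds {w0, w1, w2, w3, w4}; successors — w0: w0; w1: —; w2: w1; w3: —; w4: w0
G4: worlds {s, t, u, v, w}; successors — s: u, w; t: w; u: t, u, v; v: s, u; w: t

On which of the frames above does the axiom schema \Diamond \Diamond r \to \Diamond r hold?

G3

The schema corresponds to transitivity: \forall x \forall y \forall z (Rxy \wedge Ryz \to Rxz).
G1: fails — Rcd and Rda but not Rca.
G2: fails — Ruv and Rvw but not Ruw.
G3: satisfies the condition.
G4: fails — Ruv and Rvs but not Rus.
Valid on: G3.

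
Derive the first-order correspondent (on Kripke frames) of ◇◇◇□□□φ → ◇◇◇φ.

This is a Sahlqvist (Geach-type) schema ◇^3□^3φ → □^0◇^3φ.
Minimal-valuation argument: fix x; take any y with xR^3y and any z with xR^0z. Set V(φ) to the set of worlds R-reachable from y in exactly 3 steps. Then □^3φ holds at y, so the antecedent holds at x; validity forces ◇^3φ at z, giving a w with zR^3w and yR^3w.
First-order correspondent: ∀x ∀y (xR³y → ∃w (yR³w ∧ xR³w)).

∀x ∀y (xR³y → ∃w (yR³w ∧ xR³w))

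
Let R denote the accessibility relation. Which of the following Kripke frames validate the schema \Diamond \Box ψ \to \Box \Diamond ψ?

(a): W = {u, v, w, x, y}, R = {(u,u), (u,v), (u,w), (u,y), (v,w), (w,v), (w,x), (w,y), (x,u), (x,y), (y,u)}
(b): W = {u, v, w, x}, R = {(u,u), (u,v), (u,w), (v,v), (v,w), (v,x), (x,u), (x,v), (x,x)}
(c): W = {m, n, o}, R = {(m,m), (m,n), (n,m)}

(c)

This is the axiom for convergence; its first-order frame correspondent is \forall x \forall y \forall z (Rxy \wedge Rxz \to \exists w (Ryw \wedge Rzw)).
(a): fails — Ruv and Ruw but v and w have no common successor.
(b): fails — Ruv and Ruw but v and w have no common successor.
(c): holds.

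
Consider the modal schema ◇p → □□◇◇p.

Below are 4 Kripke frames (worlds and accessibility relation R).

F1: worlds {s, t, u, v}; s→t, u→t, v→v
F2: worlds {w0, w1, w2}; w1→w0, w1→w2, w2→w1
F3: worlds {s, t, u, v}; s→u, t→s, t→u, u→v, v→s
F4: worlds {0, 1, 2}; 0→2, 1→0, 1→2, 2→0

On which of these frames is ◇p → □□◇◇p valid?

Frame correspondent (Sahlqvist): ∀x ∀y ∀z ((xRy ∧ xR²z) → ∃w (y = w ∧ zR²w)) — i.e. a generalized confluence (Geach) condition.
F1: satisfies the condition.
F2: fails — w1Rw0, w1R²w1 but no w with w0=w and w1R²w.
F3: fails — tRs, tR²v but no w with s=w and vR²w.
F4: fails — 0R2, 0R²0 but no w with 2=w and 0R²w.

F1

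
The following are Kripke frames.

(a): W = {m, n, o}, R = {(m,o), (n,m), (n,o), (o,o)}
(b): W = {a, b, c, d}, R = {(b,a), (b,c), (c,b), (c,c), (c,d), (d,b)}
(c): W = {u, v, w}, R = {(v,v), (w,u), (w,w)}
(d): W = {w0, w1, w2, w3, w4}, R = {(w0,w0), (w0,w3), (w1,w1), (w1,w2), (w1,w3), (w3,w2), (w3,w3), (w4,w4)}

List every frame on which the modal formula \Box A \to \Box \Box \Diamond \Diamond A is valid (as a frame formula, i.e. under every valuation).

(a)

Frame correspondent (Sahlqvist): \forall x \forall z (x R^2 z \to \exists w (xRw \wedge z R^2 w)) — i.e. a generalized confluence (Geach) condition.
(a): holds.
(b): fails — cR²a but no w with cRw and aR²w.
(c): fails — wR²u but no t with wRt and uR²t.
(d): fails — w0R²w2 but no w with w0Rw and w2R²w.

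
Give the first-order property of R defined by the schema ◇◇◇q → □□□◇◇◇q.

This is a Sahlqvist (Geach-type) schema ◇^3□^0q → □^3◇^3q.
Minimal-valuation argument: fix x; take any y with xR^3y and any z with xR^3z. Set V(q) to the set of worlds R-reachable from y in exactly 0 steps. Then □^0q holds at y, so the antecedent holds at x; validity forces ◇^3q at z, giving a w with zR^3w and yR^0w.
First-order correspondent: ∀x ∀y ∀z ((xR³y ∧ xR³z) → ∃w (y = w ∧ zR³w)).

∀x ∀y ∀z ((xR³y ∧ xR³z) → ∃w (y = w ∧ zR³w))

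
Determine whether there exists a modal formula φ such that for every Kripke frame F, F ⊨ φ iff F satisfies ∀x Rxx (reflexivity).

Definable; □q → q defines it

This is a Sahlqvist condition; the T axiom □q → q defines it.
Suppose □q→q is valid. At any x set V(q)={w : Rxw}. Then □q holds at x, so q holds at x, i.e. Rxx.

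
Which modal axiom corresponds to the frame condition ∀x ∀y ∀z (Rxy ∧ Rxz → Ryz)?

This is the Euclidean property; the standard corresponding axiom is 5: ◇s → □◇s.
Suppose ◇s→□◇s is valid. Take Rxy, Rxz and set V(s)={y}. Then ◇s at x, so □◇s at x, so ◇s at z, so some w with Rzw has s; w=y, i.e. Rzy. By symmetry of the argument, Ryz.

◇s → □◇s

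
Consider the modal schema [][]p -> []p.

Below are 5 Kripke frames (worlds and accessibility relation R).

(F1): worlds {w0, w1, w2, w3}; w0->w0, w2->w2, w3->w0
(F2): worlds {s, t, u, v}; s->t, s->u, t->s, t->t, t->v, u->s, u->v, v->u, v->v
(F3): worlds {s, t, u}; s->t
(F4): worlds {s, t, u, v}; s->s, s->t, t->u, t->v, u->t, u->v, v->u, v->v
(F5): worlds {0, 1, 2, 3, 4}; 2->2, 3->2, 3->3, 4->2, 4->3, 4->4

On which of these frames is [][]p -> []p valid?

(F1), (F5)

The schema corresponds to density: forall x forall y (Rxy -> exists z (Rxz & Rzy)).
(F1): ✓.
(F2): fails — Rus but no z with Ruz and Rzs.
(F3): fails — Rst but no z with Rsz and Rzt.
(F4): fails — Rut but no z with Ruz and Rzt.
(F5): ✓.
Valid on: (F1), (F5).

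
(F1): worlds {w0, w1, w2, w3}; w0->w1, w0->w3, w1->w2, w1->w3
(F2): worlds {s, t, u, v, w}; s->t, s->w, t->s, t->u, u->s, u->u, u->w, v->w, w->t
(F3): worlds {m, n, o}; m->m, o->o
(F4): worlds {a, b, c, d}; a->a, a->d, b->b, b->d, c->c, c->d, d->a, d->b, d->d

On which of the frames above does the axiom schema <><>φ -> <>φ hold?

The schema corresponds to transitivity: forall x forall y forall z (Rxy & Ryz -> Rxz).
(F1): fails — Rw0w1 and Rw1w2 but not Rw0w2.
(F2): fails — Rwt and Rts but not Rws.
(F3): condition met.
(F4): fails — Rcd and Rdb but not Rcb.
Valid on: (F3).

(F3)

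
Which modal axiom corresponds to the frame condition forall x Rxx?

□q → q

This is reflexivity; the standard corresponding axiom is T: □q → q.
Suppose □q→q is valid. At any x set V(q)={w : Rxw}. Then □q holds at x, so q holds at x, i.e. Rxx.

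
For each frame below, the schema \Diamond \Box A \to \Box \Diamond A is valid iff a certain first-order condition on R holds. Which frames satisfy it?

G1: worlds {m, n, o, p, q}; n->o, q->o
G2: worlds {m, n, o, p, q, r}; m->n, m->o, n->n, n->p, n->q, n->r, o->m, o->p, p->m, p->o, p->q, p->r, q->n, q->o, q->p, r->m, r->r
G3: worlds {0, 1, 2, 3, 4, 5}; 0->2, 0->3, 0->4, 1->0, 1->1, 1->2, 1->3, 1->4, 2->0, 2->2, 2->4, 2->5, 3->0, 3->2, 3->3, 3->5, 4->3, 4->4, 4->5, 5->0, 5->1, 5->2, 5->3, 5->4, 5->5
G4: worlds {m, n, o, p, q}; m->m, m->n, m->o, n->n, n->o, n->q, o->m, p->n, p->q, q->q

This is the axiom for convergence; its first-order frame correspondent is \forall x \forall y \forall z (Rxy \wedge Rxz \to \exists w (Ryw \wedge Rzw)).
G1: fails — Rno and Rno but o and o have no common successor.
G2: fails — Rnr and Rnq but r and q have no common successor.
G3: condition met.
G4: fails — Rmo and Rmn but o and n have no common successor.

G3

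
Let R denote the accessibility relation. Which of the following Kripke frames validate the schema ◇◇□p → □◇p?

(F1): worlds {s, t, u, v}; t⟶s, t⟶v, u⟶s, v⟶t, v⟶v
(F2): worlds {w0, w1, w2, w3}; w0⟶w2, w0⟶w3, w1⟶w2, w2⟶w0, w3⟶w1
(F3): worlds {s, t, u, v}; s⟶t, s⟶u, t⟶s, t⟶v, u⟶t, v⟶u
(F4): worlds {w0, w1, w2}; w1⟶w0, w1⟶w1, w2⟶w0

The schema corresponds to a generalized confluence (Geach) condition: ∀x ∀y ∀z ((xR²y ∧ xRz) → ∃w (yRw ∧ zRw)).
(F1): fails — tR²t, tRs but no w with tRw and sRw.
(F2): fails — w0R²w0, w0Rw2 but no w with w0Rw and w2Rw.
(F3): fails — sR²s, sRt but no w with sRw and tRw.
(F4): fails — w1R²w0, w1Rw0 but no w with w0Rw and w0Rw.

none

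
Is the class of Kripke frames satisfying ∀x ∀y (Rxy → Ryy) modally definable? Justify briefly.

Yes, by □(□q → q)

This is a Sahlqvist condition; the T□ axiom □(□q → q) defines it.
Suppose □(□q→q) is valid. Take Rxy and set V(q)={w : Ryw}. Then at y, □q holds; since □(□q→q) at x, □q→q at y, so q at y, i.e. Ryy.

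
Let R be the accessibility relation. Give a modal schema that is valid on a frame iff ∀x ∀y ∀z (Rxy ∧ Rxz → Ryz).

◇s → □◇s

The condition is the Euclidean property. The 5 schema ◇s → □◇s defines it.
Suppose ◇s→□◇s is valid. Take Rxy, Rxz and set V(s)={y}. Then ◇s at x, so □◇s at x, so ◇s at z, so some w with Rzw has s; w=y, i.e. Rzy. By symmetry of the argument, Ryz.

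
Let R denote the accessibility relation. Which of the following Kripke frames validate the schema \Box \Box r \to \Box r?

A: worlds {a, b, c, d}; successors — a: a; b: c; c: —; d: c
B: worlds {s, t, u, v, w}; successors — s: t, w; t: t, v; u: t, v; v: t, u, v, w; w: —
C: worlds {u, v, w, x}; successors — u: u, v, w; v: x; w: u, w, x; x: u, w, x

C

This is the axiom for density; its first-order frame correspondent is \forall x \forall y (Rxy \to \exists z (Rxz \wedge Rzy)).
A: fails — Rbc but no z with Rbz and Rzc.
B: fails — Rsw but no z with Rsz and Rzw.
C: condition met.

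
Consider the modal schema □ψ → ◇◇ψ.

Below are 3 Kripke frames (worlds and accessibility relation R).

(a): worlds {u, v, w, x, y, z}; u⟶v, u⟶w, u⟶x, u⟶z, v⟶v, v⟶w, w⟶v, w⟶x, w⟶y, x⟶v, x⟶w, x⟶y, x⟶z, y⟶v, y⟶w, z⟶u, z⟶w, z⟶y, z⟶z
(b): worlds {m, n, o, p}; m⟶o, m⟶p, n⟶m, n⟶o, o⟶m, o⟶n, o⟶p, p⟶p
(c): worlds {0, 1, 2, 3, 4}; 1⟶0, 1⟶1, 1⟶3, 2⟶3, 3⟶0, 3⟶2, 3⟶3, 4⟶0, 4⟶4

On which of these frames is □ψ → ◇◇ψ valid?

The schema corresponds to a generalized confluence (Geach) condition: ∀x ∃w (xRw ∧ xR²w).
(a): satisfies the condition.
(b): satisfies the condition.
(c): fails — at 0 but no w with 0Rw and 0R²w.
Valid on: (a), (b).

(a), (b)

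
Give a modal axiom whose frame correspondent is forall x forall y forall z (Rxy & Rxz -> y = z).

The condition is partial functionality. The CD schema ◇s → □s defines it.
Suppose ◇s→□s is valid. Take Rxy, Rxz and set V(s)={y}. Then ◇s at x, so □s at x, so s at z, i.e. z=y.

◇s → □s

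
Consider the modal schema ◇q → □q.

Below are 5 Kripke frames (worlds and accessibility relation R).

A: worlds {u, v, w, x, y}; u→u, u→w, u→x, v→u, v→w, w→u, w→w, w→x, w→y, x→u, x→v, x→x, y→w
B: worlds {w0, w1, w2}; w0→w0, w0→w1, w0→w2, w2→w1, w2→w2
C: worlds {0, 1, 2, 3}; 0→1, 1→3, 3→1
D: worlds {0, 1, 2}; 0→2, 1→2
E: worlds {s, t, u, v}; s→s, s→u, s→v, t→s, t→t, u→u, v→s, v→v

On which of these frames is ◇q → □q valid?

The schema corresponds to partial functionality: ∀x ∀y ∀z (Rxy ∧ Rxz → y = z).
A: fails — u sees both u and w.
B: fails — w0 sees both w0 and w1.
C: ✓.
D: ✓.
E: fails — s sees both s and u.
Valid on: C, D.

C, D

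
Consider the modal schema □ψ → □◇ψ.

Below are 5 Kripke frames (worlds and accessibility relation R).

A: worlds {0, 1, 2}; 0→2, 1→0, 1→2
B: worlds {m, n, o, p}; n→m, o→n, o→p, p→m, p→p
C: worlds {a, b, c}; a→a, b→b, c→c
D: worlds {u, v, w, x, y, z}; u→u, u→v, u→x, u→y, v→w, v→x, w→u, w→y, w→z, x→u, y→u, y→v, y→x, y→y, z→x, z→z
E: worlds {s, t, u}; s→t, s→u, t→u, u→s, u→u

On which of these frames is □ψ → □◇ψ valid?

Frame correspondent (Sahlqvist): ∀x ∀z (xRz → ∃w (xRw ∧ zRw)) — i.e. a generalized confluence (Geach) condition.
A: fails — 0R2 but no w with 0Rw and 2Rw.
B: fails — nRm but no w with nRw and mRw.
C: ✓.
D: fails — vRw but no t with vRt and wRt.
E: ✓.
Valid on: C, E.

C, E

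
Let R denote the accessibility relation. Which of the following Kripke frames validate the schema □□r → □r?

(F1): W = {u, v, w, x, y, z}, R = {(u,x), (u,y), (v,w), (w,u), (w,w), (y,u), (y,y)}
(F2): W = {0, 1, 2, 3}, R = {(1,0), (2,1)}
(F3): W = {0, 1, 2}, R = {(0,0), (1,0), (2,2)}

(F3)

Frame correspondent (Sahlqvist): ∀x ∀y (Rxy → ∃z (Rxz ∧ Rzy)) — i.e. density.
(F1): fails — Rux but no t with Rut and Rtx.
(F2): fails — R10 but no z with R1z and Rz0.
(F3): holds.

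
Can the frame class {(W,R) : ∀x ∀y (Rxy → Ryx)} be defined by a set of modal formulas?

Yes, by r → □◇r

The condition is symmetry. A defining modal formula is r → □◇r.
Suppose r→□◇r is valid. Take Rxy and set V(r)={x}. Then r at x, so □◇r at x, so ◇r at y, so some z with Ryz has r; z=x, i.e. Ryx.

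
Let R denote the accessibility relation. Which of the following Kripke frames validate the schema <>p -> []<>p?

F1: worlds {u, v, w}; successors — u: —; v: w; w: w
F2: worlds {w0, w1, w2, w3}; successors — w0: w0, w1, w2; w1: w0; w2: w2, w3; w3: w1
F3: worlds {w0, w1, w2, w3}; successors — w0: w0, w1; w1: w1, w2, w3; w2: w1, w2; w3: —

This is the axiom for the Euclidean property; its first-order frame correspondent is forall x forall y forall z (Rxy & Rxz -> Ryz).
F1: condition met.
F2: fails — Rw0w1 and Rw0w1 but not Rw1w1.
F3: fails — Rw0w1 and Rw0w0 but not Rw1w0.

F1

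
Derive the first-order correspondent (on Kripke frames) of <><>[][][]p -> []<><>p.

forall x forall y forall z ((x R^2 y & xRz) -> exists w (y R^3 w & z R^2 w))

This is a Sahlqvist (Geach-type) schema ◇^2□^3p → □^1◇^2p.
First-order correspondent: forall x forall y forall z ((x R^2 y & xRz) -> exists w (y R^3 w & z R^2 w)).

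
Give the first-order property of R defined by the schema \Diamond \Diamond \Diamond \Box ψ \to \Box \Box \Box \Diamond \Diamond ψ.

This is a Sahlqvist (Geach-type) schema ◇^3□^1ψ → □^3◇^2ψ.
Minimal-valuation argument: fix x; take any y with xR^3y and any z with xR^3z. Set V(ψ) to the set of worlds R-reachable from y in exactly 1 step. Then □^1ψ holds at y, so the antecedent holds at x; validity forces ◇^2ψ at z, giving a w with zR^2w and yR^1w.
First-order correspondent: \forall x \forall y \forall z ((x R^3 y \wedge x R^3 z) \to \exists w (yRw \wedge z R^2 w)).

\forall x \forall y \forall z ((x R^3 y \wedge x R^3 z) \to \exists w (yRw \wedge z R^2 w))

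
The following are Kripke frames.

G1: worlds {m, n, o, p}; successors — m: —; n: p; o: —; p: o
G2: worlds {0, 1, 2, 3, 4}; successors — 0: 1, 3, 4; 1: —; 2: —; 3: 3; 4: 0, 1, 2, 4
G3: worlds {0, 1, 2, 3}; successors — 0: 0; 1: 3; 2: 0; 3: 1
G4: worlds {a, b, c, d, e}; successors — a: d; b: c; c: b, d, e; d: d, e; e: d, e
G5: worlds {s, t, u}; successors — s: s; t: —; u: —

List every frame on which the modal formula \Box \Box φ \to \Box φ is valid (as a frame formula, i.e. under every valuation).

This is the axiom for density; its first-order frame correspondent is \forall x \forall y (Rxy \to \exists z (Rxz \wedge Rzy)).
G1: fails — Rnp but no z with Rnz and Rzp.
G2: holds.
G3: fails — R31 but no z with R3z and Rz1.
G4: fails — Rbc but no z with Rbz and Rzc.
G5: holds.

G2, G5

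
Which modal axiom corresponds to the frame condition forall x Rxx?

The condition is reflexivity. The T schema □s → s defines it.

□s → s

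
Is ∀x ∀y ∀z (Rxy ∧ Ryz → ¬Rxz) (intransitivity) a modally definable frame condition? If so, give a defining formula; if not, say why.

Not definable by any modal formula

If a class were modally definable it would be closed under surjective bounded morphisms (Goldblatt–Thomason).
The 3-cycle (worlds w0,w1,w2 with w0→w1→w2→w0) is intransitive. Mapping every world to a single reflexive point • is a surjective bounded morphism; the reflexive point is not intransitive (R••∧R•• but R••).
So no modal formula (or set of formulas) defines exactly the intransitive frames.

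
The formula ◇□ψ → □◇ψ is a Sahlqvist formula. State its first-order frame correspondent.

This is the .2 axiom.
Its frame correspondent is convergence — ∀x ∀y ∀z (Rxy ∧ Rxz → ∃w (Ryw ∧ Rzw)).

convergence: ∀x ∀y ∀z (Rxy ∧ Rxz → ∃w (Ryw ∧ Rzw))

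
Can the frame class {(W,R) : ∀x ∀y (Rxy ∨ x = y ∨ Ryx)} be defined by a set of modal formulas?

Modal frame validity is preserved under disjoint unions.
Take 4 disjoint single-world reflexive frames: each is trivially connected, but their disjoint union has 4 worlds with no edge between distinct components, so it is not connected.
So no modal formula (or set of formulas) defines exactly the connected frames.

No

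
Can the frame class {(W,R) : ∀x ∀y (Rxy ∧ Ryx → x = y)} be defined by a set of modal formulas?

Any modally definable frame class is closed under surjective bounded morphisms.
The 6-cycle (worlds 0,1,2,3,4,5 with 0→1→2→3→4→5→0) is antisymmetric. Sending even-indexed worlds to • and odd-indexed worlds to ∘ is a surjective bounded morphism onto the two-world frame with •↔∘, which is not antisymmetric.
So no modal formula (or set of formulas) defines exactly the antisymmetric frames.

Not definable by any modal formula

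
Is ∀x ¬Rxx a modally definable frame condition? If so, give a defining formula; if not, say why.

No — not modally definable

Modal frame validity is preserved under surjective bounded morphisms.
The 5-cycle (worlds s,t,u,v,w with s→t→u→v→w→s) is irreflexive, and the map sending every world to a single reflexive point • is a surjective bounded morphism (forth: every edge maps to (•,•); back: every world has a successor). So any modal formula valid on the 5-cycle is also valid on the reflexive point, which is not irreflexive.
Hence irreflexivity is not modally definable.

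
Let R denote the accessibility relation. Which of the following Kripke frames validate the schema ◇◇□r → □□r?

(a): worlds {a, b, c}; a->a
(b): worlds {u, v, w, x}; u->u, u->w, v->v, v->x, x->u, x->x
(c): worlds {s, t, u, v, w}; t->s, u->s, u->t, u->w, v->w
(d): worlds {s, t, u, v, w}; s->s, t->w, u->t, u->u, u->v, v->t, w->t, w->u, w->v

(a)

Frame correspondent (Sahlqvist): ∀x ∀y ∀z ((xR²y ∧ xR²z) → ∃w (yRw ∧ z = w)) — i.e. a generalized confluence (Geach) condition.
(a): satisfies the condition.
(b): fails — uR²w, uR²u but no t with wRt and u=t.
(c): fails — uR²s, uR²s but no w* with sRw* and s=w*.
(d): fails — tR²t, tR²t but no w* with tRw* and t=w*.
Valid on: (a).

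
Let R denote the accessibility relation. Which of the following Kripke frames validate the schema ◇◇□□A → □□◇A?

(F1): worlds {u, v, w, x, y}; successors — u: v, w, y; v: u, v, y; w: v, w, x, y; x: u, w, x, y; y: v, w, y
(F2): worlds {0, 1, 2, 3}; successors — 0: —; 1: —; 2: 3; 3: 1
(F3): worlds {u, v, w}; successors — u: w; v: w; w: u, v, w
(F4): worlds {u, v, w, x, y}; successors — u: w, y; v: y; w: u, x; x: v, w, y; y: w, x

The schema corresponds to a generalized confluence (Geach) condition: ∀x ∀y ∀z ((xR²y ∧ xR²z) → ∃w (yR²w ∧ zRw)).
(F1): ✓.
(F2): fails — 2R²1, 2R²1 but no w with 1R²w and 1Rw.
(F3): ✓.
(F4): fails — uR²w, uR²w but no t with wR²t and wRt.

(F1), (F3)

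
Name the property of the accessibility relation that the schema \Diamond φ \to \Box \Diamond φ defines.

the Euclidean property: \forall x \forall y \forall z (Rxy \wedge Rxz \to Ryz)

Suppose ◇φ→□◇φ is valid. Take Rxy, Rxz and set V(φ)={y}. Then ◇φ at x, so □◇φ at x, so ◇φ at z, so some w with Rzw has φ; w=y, i.e. Rzy. By symmetry of the argument, Ryz.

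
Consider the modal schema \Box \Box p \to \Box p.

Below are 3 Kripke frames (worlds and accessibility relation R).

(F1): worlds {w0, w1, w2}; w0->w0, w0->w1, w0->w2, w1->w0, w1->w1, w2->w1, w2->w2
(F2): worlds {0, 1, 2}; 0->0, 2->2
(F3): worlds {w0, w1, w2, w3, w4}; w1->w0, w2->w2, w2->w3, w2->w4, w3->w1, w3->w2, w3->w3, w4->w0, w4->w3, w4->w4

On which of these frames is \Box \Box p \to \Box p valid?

Frame correspondent (Sahlqvist): \forall x \forall y (Rxy \to \exists z (Rxz \wedge Rzy)) — i.e. density.
(F1): condition met.
(F2): condition met.
(F3): fails — Rw1w0 but no z with Rw1z and Rzw0.
Valid on: (F1), (F2).

(F1), (F2)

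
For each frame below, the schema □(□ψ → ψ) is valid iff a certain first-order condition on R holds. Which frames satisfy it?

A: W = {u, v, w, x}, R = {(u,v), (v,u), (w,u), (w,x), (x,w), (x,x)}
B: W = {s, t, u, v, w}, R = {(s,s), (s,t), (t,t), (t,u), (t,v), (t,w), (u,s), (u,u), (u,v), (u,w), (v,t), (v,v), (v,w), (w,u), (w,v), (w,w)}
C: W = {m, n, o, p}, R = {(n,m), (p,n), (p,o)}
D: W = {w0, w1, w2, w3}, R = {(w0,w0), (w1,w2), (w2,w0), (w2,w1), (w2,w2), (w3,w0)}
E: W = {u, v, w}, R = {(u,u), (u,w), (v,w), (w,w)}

B, E

The schema corresponds to shift-reflexivity: ∀x ∀y (Rxy → Ryy).
A: fails — Rxw but not Rww.
B: holds.
C: fails — Rnm but not Rmm.
D: fails — Rw2w1 but not Rw1w1.
E: holds.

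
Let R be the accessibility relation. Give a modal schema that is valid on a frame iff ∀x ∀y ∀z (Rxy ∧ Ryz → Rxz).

□q → □□q

A defining formula is □q → □□q (the 4 axiom).
Suppose □q→□□q is valid. Take Rxy, Ryz and set V(q)={w : Rxw}. Then □q at x, so □□q at x, so □q at y, so q at z, i.e. Rxz.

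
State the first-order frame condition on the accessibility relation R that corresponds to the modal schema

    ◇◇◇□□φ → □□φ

This is a Sahlqvist (Geach-type) schema ◇^3□^2φ → □^2◇^0φ.
Minimal-valuation argument: fix x; take any y with xR^3y and any z with xR^2z. Set V(φ) to the set of worlds R-reachable from y in exactly 2 steps. Then □^2φ holds at y, so the antecedent holds at x; validity forces ◇^0φ at z, giving a w with zR^0w and yR^2w.
First-order correspondent: ∀x ∀y ∀z ((xR³y ∧ xR²z) → ∃w (yR²w ∧ z = w)).

∀x ∀y ∀z ((xR³y ∧ xR²z) → ∃w (yR²w ∧ z = w))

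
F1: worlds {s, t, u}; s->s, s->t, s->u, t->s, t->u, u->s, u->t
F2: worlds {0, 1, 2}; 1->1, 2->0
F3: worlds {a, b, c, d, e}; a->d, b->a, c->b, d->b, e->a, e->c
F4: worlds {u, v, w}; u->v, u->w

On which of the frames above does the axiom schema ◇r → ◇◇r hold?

F1

The schema corresponds to a generalized confluence (Geach) condition: ∀x ∀y (xRy → ∃w (y = w ∧ xR²w)).
F1: ✓.
F2: fails — 2R0 but no w with 0=w and 2R²w.
F3: fails — aRd but no w with d=w and aR²w.
F4: fails — uRv but no t with v=t and uR²t.
Valid on: F1.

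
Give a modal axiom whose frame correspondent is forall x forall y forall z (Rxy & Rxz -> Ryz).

◇q → □◇q

The condition is the Euclidean property. The 5 schema ◇q → □◇q defines it.
Suppose ◇q→□◇q is valid. Take Rxy, Rxz and set V(q)={y}. Then ◇q at x, so □◇q at x, so ◇q at z, so some w with Rzw has q; w=y, i.e. Rzy. By symmetry of the argument, Ryz.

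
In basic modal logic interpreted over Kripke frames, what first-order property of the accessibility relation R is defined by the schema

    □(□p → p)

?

shift-reflexivity: ∀x ∀y (Rxy → Ryy)

Suppose □(□p→p) is valid. Take Rxy and set V(p)={w : Ryw}. Then at y, □p holds; since □(□p→p) at x, □p→p at y, so p at y, i.e. Ryy.
The converse is a direct semantic check.
Frame condition: ∀x ∀y (Rxy → Ryy).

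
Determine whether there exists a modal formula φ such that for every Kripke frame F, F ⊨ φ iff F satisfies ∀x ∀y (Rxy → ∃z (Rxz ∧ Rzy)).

This is a Sahlqvist condition; the C4 axiom □□q → □q defines it.
Suppose □□q→□q is valid. Take Rxy and set V(q)={w : xR²w}. Then □□q at x, so □q at x, so q at y, i.e. ∃z(Rxz∧Rzy).

Yes — defined by □□q → □q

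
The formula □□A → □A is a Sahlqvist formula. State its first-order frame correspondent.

Suppose □□A→□A is valid. Take Rxy and set V(A)={w : xR²w}. Then □□A at x, so □A at x, so A at y, i.e. ∃z(Rxz∧Rzy).

density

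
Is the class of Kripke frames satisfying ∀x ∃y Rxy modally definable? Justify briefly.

The condition is seriality. A defining modal formula is □p → ◇p.

Yes, by □p → ◇p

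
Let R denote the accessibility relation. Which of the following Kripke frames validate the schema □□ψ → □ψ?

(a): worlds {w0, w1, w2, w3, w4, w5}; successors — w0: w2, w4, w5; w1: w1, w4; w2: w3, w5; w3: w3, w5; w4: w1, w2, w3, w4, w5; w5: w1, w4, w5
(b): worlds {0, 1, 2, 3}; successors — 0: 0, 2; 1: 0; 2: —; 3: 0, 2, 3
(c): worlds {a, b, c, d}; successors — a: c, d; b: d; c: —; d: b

The schema corresponds to density: ∀x ∀y (Rxy → ∃z (Rxz ∧ Rzy)).
(a): holds.
(b): holds.
(c): fails — Rdb but no z with Rdz and Rzb.

(a), (b)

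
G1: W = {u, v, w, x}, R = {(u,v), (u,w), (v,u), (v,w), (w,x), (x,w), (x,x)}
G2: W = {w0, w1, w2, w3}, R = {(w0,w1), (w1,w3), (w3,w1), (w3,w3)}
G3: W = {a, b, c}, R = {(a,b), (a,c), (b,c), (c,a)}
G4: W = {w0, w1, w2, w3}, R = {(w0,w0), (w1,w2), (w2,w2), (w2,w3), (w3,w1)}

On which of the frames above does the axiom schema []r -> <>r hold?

G1, G3, G4

This is the axiom for seriality; its first-order frame correspondent is forall x exists y Rxy.
G1: condition met.
G2: fails — world w2 has no successor.
G3: condition met.
G4: condition met.
Valid on: G1, G3, G4.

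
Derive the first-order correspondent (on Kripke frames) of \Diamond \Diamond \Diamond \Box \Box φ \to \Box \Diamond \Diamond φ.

This is a Sahlqvist (Geach-type) schema ◇^3□^2φ → □^1◇^2φ.
Minimal-valuation argument: fix x; take any y with xR^3y and any z with xR^1z. Set V(φ) to the set of worlds R-reachable from y in exactly 2 steps. Then □^2φ holds at y, so the antecedent holds at x; validity forces ◇^2φ at z, giving a w with zR^2w and yR^2w.
First-order correspondent: \forall x \forall y \forall z ((x R^3 y \wedge xRz) \to \exists w (y R^2 w \wedge z R^2 w)).

\forall x \forall y \forall z ((x R^3 y \wedge xRz) \to \exists w (y R^2 w \wedge z R^2 w))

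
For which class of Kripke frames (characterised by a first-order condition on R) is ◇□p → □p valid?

the Euclidean property

Equivalently (dual form): ◇p → □◇p.
Suppose ◇p→□◇p is valid. Take Rxy, Rxz and set V(p)={y}. Then ◇p at x, so □◇p at x, so ◇p at z, so some w with Rzw has p; w=y, i.e. Rzy. By symmetry of the argument, Ryz.
The converse is a direct semantic check.
So the correspondent is the Euclidean property.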